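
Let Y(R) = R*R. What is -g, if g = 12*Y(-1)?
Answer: -12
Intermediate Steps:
Y(R) = R²
g = 12 (g = 12*(-1)² = 12*1 = 12)
-g = -1*12 = -12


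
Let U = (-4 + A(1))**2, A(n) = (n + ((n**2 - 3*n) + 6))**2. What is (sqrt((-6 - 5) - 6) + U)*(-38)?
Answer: -16758 - 38*I*sqrt(17) ≈ -16758.0 - 156.68*I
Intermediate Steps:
A(n) = (6 + n**2 - 2*n)**2 (A(n) = (n + (6 + n**2 - 3*n))**2 = (6 + n**2 - 2*n)**2)
U = 441 (U = (-4 + (6 + 1**2 - 2*1)**2)**2 = (-4 + (6 + 1 - 2)**2)**2 = (-4 + 5**2)**2 = (-4 + 25)**2 = 21**2 = 441)
(sqrt((-6 - 5) - 6) + U)*(-38) = (sqrt((-6 - 5) - 6) + 441)*(-38) = (sqrt(-11 - 6) + 441)*(-38) = (sqrt(-17) + 441)*(-38) = (I*sqrt(17) + 441)*(-38) = (441 + I*sqrt(17))*(-38) = -16758 - 38*I*sqrt(17)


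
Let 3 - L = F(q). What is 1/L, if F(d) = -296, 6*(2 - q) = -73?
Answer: 1/299 ≈ 0.0033445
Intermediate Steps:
q = 85/6 (q = 2 - ⅙*(-73) = 2 + 73/6 = 85/6 ≈ 14.167)
L = 299 (L = 3 - 1*(-296) = 3 + 296 = 299)
1/L = 1/299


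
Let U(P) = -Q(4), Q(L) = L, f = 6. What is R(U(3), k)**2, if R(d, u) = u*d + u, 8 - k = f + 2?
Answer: 0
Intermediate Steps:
U(P) = -4 (U(P) = -1*4 = -4)
k = 0 (k = 8 - (6 + 2) = 8 - 1*8 = 8 - 8 = 0)
R(d, u) = u + d*u (R(d, u) = d*u + u = u + d*u)
R(U(3), k)**2 = (0*(1 - 4))**2 = (0*(-3))**2 = 0**2 = 0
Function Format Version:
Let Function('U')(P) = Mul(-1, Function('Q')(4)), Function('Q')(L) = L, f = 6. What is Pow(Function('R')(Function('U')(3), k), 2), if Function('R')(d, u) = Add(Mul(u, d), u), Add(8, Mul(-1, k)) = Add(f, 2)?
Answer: 0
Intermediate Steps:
Function('U')(P) = -4 (Function('U')(P) = Mul(-1, 4) = -4)
k = 0 (k = Add(8, Mul(-1, Add(6, 2))) = Add(8, Mul(-1, 8)) = Add(8, -8) = 0)
Function('R')(d, u) = Add(u, Mul(d, u)) (Function('R')(d, u) = Add(Mul(d, u), u) = Add(u, Mul(d, u)))
Pow(Function('R')(Function('U')(3), k), 2) = Pow(Mul(0, Add(1, -4)), 2) = Pow(Mul(0, -3), 2) = Pow(0, 2) = 0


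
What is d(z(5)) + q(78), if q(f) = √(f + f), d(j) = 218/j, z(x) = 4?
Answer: 109/2 + 2*√39 ≈ 66.990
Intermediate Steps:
q(f) = √2*√f (q(f) = √(2*f) = √2*√f)
d(z(5)) + q(78) = 218/4 + √2*√78 = 218*(¼) + 2*√39 = 109/2 + 2*√39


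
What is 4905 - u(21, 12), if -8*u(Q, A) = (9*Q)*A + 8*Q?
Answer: 10419/2 ≈ 5209.5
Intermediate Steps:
u(Q, A) = -Q - 9*A*Q/8 (u(Q, A) = -((9*Q)*A + 8*Q)/8 = -(9*A*Q + 8*Q)/8 = -(8*Q + 9*A*Q)/8 = -Q - 9*A*Q/8)
4905 - u(21, 12) = 4905 - (-1)*21*(8 + 9*12)/8 = 4905 - (-1)*21*(8 + 108)/8 = 4905 - (-1)*21*116/8 = 4905 - 1*(-609/2) = 4905 + 609/2 = 10419/2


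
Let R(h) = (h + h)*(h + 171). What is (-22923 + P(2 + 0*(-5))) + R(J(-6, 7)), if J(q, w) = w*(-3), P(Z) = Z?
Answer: -29221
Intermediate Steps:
J(q, w) = -3*w
R(h) = 2*h*(171 + h) (R(h) = (2*h)*(171 + h) = 2*h*(171 + h))
(-22923 + P(2 + 0*(-5))) + R(J(-6, 7)) = (-22923 + (2 + 0*(-5))) + 2*(-3*7)*(171 - 3*7) = (-22923 + (2 + 0)) + 2*(-21)*(171 - 21) = (-22923 + 2) + 2*(-21)*150 = -22921 - 6300 = -29221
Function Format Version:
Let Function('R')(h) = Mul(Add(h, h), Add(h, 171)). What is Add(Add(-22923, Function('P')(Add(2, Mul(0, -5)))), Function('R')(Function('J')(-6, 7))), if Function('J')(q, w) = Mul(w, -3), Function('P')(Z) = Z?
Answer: -29221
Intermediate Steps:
Function('J')(q, w) = Mul(-3, w)
Function('R')(h) = Mul(2, h, Add(171, h)) (Function('R')(h) = Mul(Mul(2, h), Add(171, h)) = Mul(2, h, Add(171, h)))
Add(Add(-22923, Function('P')(Add(2, Mul(0, -5)))), Function('R')(Function('J')(-6, 7))) = Add(Add(-22923, Add(2, Mul(0, -5))), Mul(2, Mul(-3, 7), Add(171, Mul(-3, 7)))) = Add(Add(-22923, Add(2, 0)), Mul(2, -21, Add(171, -21))) = Add(Add(-22923, 2), Mul(2, -21, 150)) = Add(-22921, -6300) = -29221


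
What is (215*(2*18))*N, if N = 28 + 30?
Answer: 448920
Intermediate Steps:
N = 58
(215*(2*18))*N = (215*(2*18))*58 = (215*36)*58 = 7740*58 = 448920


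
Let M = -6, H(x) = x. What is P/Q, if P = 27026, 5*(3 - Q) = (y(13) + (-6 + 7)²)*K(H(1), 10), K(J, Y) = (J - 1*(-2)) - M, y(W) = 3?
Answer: -135130/21 ≈ -6434.8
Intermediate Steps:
K(J, Y) = 8 + J (K(J, Y) = (J - 1*(-2)) - 1*(-6) = (J + 2) + 6 = (2 + J) + 6 = 8 + J)
Q = -21/5 (Q = 3 - (3 + (-6 + 7)²)*(8 + 1)/5 = 3 - (3 + 1²)*9/5 = 3 - (3 + 1)*9/5 = 3 - 4*9/5 = 3 - ⅕*36 = 3 - 36/5 = -21/5 ≈ -4.2000)
P/Q = 27026/(-21/5) = 27026*(-5/21) = -135130/21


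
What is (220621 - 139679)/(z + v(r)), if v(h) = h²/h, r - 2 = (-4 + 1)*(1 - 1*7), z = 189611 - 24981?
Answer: 40471/82325 ≈ 0.49160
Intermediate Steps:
z = 164630
r = 20 (r = 2 + (-4 + 1)*(1 - 1*7) = 2 - 3*(1 - 7) = 2 - 3*(-6) = 2 + 18 = 20)
v(h) = h
(220621 - 139679)/(z + v(r)) = (220621 - 139679)/(164630 + 20) = 80942/164650 = 80942*(1/164650) = 40471/82325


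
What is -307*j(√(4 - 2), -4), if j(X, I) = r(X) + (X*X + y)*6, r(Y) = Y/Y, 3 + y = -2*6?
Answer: 23639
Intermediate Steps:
y = -15 (y = -3 - 2*6 = -3 - 12 = -15)
r(Y) = 1
j(X, I) = -89 + 6*X² (j(X, I) = 1 + (X*X - 15)*6 = 1 + (X² - 15)*6 = 1 + (-15 + X²)*6 = 1 + (-90 + 6*X²) = -89 + 6*X²)
-307*j(√(4 - 2), -4) = -307*(-89 + 6*(√(4 - 2))²) = -307*(-89 + 6*(√2)²) = -307*(-89 + 6*2) = -307*(-89 + 12) = -307*(-77) = 23639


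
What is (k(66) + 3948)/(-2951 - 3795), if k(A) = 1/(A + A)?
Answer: -521137/890472 ≈ -0.58524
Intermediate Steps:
k(A) = 1/(2*A)
(k(66) + 3948)/(-2951 - 3795) = ((1/2)/66 + 3948)/(-2951 - 3795) = ((1/2)*(1/66) + 3948)/(-6746) = (1/132 + 3948)*(-1/6746) = (521137/132)*(-1/6746) = -521137/890472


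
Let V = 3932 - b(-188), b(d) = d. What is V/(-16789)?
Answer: -40/163 ≈ -0.24540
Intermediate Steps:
V = 4120 (V = 3932 - 1*(-188) = 3932 + 188 = 4120)
V/(-16789) = 4120/(-16789) = 4120*(-1/16789) = -40/163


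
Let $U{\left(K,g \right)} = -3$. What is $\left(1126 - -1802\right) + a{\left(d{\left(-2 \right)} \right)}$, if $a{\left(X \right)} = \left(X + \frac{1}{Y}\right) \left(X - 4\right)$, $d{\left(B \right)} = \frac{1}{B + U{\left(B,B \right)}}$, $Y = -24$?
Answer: $\frac{585803}{200} \approx 2929.0$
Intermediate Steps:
$d{\left(B \right)} = \frac{1}{-3 + B}$ ($d{\left(B \right)} = \frac{1}{B - 3} = \frac{1}{-3 + B}$)
$a{\left(X \right)} = \left(-4 + X\right) \left(- \frac{1}{24} + X\right)$ ($a{\left(X \right)} = \left(X + \frac{1}{-24}\right) \left(X - 4\right) = \left(X - \frac{1}{24}\right) \left(-4 + X\right) = \left(- \frac{1}{24} + X\right) \left(-4 + X\right) = \left(-4 + X\right) \left(- \frac{1}{24} + X\right)$)
$\left(1126 - -1802\right) + a{\left(d{\left(-2 \right)} \right)} = \left(1126 - -1802\right) + \left(\frac{1}{6} - \frac{1}{24 \left(-3 - 2\right)} + \frac{-4 + \frac{1}{-3 - 2}}{-3 - 2}\right) = \left(1126 + 1802\right) + \left(\frac{1}{6} - \frac{1}{24 \left(-5\right)} + \frac{-4 + \frac{1}{-5}}{-5}\right) = 2928 - \left(- \frac{7}{40} + \frac{-4 - \frac{1}{5}}{5}\right) = 2928 + \left(\frac{1}{6} + \frac{1}{120} - - \frac{21}{25}\right) = 2928 + \left(\frac{1}{6} + \frac{1}{120} + \frac{21}{25}\right) = 2928 + \frac{203}{200} = \frac{585803}{200}$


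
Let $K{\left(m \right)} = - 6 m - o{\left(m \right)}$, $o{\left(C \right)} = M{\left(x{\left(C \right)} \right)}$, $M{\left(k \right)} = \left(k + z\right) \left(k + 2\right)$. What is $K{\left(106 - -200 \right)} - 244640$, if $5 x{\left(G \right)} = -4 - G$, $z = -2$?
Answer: $-250316$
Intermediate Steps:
$x{\left(G \right)} = - \frac{4}{5} - \frac{G}{5}$ ($x{\left(G \right)} = \frac{-4 - G}{5} = - \frac{4}{5} - \frac{G}{5}$)
$M{\left(k \right)} = \left(-2 + k\right) \left(2 + k\right)$ ($M{\left(k \right)} = \left(k - 2\right) \left(k + 2\right) = \left(-2 + k\right) \left(2 + k\right)$)
$o{\left(C \right)} = -4 + \left(- \frac{4}{5} - \frac{C}{5}\right)^{2}$
$K{\left(m \right)} = 4 - 6 m - \frac{\left(4 + m\right)^{2}}{25}$ ($K{\left(m \right)} = - 6 m - \left(-4 + \frac{\left(4 + m\right)^{2}}{25}\right) = 4 - 6 m - \frac{\left(4 + m\right)^{2}}{25}$)
$K{\left(106 - -200 \right)} - 244640 = \left(\frac{84}{25} - \frac{158 \left(106 - -200\right)}{25} - \frac{\left(106 - -200\right)^{2}}{25}\right) - 244640 = \left(\frac{84}{25} - \frac{158 \left(106 + 200\right)}{25} - \frac{\left(106 + 200\right)^{2}}{25}\right) - 244640 = \left(\frac{84}{25} - \frac{48348}{25} - \frac{306^{2}}{25}\right) - 244640 = \left(\frac{84}{25} - \frac{48348}{25} - \frac{93636}{25}\right) - 244640 = -5676 - 244640 = -250316$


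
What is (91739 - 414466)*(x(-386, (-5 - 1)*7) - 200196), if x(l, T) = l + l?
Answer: 64857799736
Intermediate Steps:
x(l, T) = 2*l
(91739 - 414466)*(x(-386, (-5 - 1)*7) - 200196) = (91739 - 414466)*(2*(-386) - 200196) = -322727*(-772 - 200196) = -322727*(-200968) = 64857799736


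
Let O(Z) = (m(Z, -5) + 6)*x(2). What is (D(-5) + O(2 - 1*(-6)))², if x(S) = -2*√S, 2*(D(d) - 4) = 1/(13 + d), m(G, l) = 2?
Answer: 135297/256 - 130*√2 ≈ 344.66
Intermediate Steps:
D(d) = 4 + 1/(2*(13 + d))
O(Z) = -16*√2 (O(Z) = (2 + 6)*(-2*√2) = 8*(-2*√2) = -16*√2)
(D(-5) + O(2 - 1*(-6)))² = ((105 + 8*(-5))/(2*(13 - 5)) - 16*√2)² = ((½)*(105 - 40)/8 - 16*√2)² = ((½)*(⅛)*65 - 16*√2)² = (65/16 - 16*√2)²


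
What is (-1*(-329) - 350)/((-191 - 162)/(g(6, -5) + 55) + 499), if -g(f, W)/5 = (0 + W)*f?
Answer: -4305/101942 ≈ -0.042230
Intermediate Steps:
g(f, W) = -5*W*f (g(f, W) = -5*(0 + W)*f = -5*W*f)
(-1*(-329) - 350)/((-191 - 162)/(g(6, -5) + 55) + 499) = (-1*(-329) - 350)/((-191 - 162)/(-5*(-5)*6 + 55) + 499) = (329 - 350)/(-353/(150 + 55) + 499) = -21/(-353/205 + 499) = -21/101942/205 = -21*205/101942 = -4305/101942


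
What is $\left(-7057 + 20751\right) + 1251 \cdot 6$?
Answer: $21200$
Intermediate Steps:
$\left(-7057 + 20751\right) + 1251 \cdot 6 = 13694 + 7506 = 21200$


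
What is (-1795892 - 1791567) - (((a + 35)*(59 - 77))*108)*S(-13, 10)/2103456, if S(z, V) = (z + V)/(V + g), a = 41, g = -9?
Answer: -78604818766/21911 ≈ -3.5875e+6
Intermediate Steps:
S(z, V) = (V + z)/(-9 + V) (S(z, V) = (z + V)/(V - 9) = (V + z)/(-9 + V))
(-1795892 - 1791567) - (((a + 35)*(59 - 77))*108)*S(-13, 10)/2103456 = (-1795892 - 1791567) - (((41 + 35)*(59 - 77))*108)*((10 - 13)/(-9 + 10))/2103456 = -3587459 - ((76*(-18))*108)*(-3/1)/2103456 = -3587459 - (-1368*108)*(1*(-3))/2103456 = -3587459 - (-147744*(-3))/2103456 = -3587459 - 443232/2103456 = -3587459 - 1*4617/21911 = -3587459 - 4617/21911 = -78604818766/21911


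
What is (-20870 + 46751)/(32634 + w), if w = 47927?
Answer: 25881/80561 ≈ 0.32126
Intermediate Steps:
(-20870 + 46751)/(32634 + w) = (-20870 + 46751)/(32634 + 47927) = 25881/80561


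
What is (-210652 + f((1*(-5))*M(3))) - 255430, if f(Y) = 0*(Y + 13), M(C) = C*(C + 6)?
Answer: -466082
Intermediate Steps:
M(C) = C*(6 + C)
f(Y) = 0 (f(Y) = 0*(13 + Y) = 0)
(-210652 + f((1*(-5))*M(3))) - 255430 = (-210652 + 0) - 255430 = -210652 - 255430 = -466082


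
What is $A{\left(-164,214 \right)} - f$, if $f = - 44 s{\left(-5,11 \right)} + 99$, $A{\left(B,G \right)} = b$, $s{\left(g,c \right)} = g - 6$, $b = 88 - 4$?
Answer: $-499$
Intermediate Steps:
$b = 84$
$s{\left(g,c \right)} = -6 + g$
$A{\left(B,G \right)} = 84$
$f = 583$ ($f = - 44 \left(-6 - 5\right) + 99 = \left(-44\right) \left(-11\right) + 99 = 484 + 99 = 583$)
$A{\left(-164,214 \right)} - f = 84 - 583 = -499$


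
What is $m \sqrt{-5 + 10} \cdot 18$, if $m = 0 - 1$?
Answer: $- 18 \sqrt{5} \approx -40.249$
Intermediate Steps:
$m = -1$ ($m = 0 - 1 = -1$)
$m \sqrt{-5 + 10} \cdot 18 = - \sqrt{-5 + 10} \cdot 18 = - \sqrt{5} \cdot 18 = - 18 \sqrt{5}$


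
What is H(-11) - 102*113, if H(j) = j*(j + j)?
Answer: -11284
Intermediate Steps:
H(j) = 2*j² (H(j) = j*(2*j) = 2*j²)
H(-11) - 102*113 = 2*(-11)² - 102*113 = 2*121 - 11526 = 242 - 11526 = -11284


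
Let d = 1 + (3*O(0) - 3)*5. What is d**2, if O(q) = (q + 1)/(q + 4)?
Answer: 1681/16 ≈ 105.06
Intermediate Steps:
O(q) = (1 + q)/(4 + q)
d = -41/4 (d = 1 + (3*((1 + 0)/(4 + 0)) - 3)*5 = 1 + (3*(1/4) - 3)*5 = 1 + (3/4 - 3)*5 = 1 - 9/4*5 = 1 - 45/4 = -41/4 ≈ -10.250)
d**2 = (-41/4)**2 = 1681/16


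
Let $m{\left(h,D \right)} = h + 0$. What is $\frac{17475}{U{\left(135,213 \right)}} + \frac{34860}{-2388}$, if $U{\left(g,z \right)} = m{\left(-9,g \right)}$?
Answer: $- \frac{1167890}{597} \approx -1956.3$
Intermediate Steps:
$m{\left(h,D \right)} = h$
$U{\left(g,z \right)} = -9$
$\frac{17475}{U{\left(135,213 \right)}} + \frac{34860}{-2388} = \frac{17475}{-9} + \frac{34860}{-2388} = 17475 \left(- \frac{1}{9}\right) + 34860 \left(- \frac{1}{2388}\right) = - \frac{5825}{3} - \frac{2905}{199} = - \frac{1167890}{597}$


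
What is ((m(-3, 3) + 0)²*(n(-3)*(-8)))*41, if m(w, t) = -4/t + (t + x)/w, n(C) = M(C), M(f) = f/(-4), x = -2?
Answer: -2050/3 ≈ -683.33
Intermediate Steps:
M(f) = -f/4 (M(f) = f*(-¼) = -f/4)
n(C) = -C/4
m(w, t) = -4/t + (-2 + t)/w (m(w, t) = -4/t + (t - 2)/w = -4/t + (-2 + t)/w)
((m(-3, 3) + 0)²*(n(-3)*(-8)))*41 = (((-4/3 - 2/(-3) + 3/(-3)) + 0)²*(-¼*(-3)*(-8)))*41 = (((-4*⅓ - 2*(-⅓) + 3*(-⅓)) + 0)²*((¾)*(-8)))*41 = (((-4/3 + ⅔ - 1) + 0)²*(-6))*41 = ((-5/3 + 0)²*(-6))*41 = ((-5/3)²*(-6))*41 = ((25/9)*(-6))*41 = -50/3*41 = -2050/3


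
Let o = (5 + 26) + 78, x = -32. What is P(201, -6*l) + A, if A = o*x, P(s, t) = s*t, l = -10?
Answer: 8572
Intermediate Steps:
o = 109 (o = 31 + 78 = 109)
A = -3488 (A = 109*(-32) = -3488)
P(201, -6*l) + A = 201*(-6*(-10)) - 3488 = 201*60 - 3488 = 12060 - 3488 = 8572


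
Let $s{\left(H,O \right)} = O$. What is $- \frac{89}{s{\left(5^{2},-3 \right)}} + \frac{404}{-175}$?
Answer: $\frac{14363}{525} \approx 27.358$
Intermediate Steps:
$- \frac{89}{s{\left(5^{2},-3 \right)}} + \frac{404}{-175} = - \frac{89}{-3} + \frac{404}{-175} = \left(-89\right) \left(- \frac{1}{3}\right) + 404 \left(- \frac{1}{175}\right) = \frac{89}{3} - \frac{404}{175} = \frac{14363}{525}$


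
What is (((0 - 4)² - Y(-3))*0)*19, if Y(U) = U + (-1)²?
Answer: 0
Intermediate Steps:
Y(U) = 1 + U (Y(U) = U + 1 = 1 + U)
(((0 - 4)² - Y(-3))*0)*19 = (((0 - 4)² - (1 - 3))*0)*19 = (((-4)² - 1*(-2))*0)*19 = ((16 + 2)*0)*19 = (18*0)*19 = 0*19 = 0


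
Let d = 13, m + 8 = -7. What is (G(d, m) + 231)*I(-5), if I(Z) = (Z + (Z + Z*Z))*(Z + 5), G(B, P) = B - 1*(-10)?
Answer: 0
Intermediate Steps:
m = -15 (m = -8 - 7 = -15)
G(B, P) = 10 + B (G(B, P) = B + 10 = 10 + B)
I(Z) = (5 + Z)*(Z² + 2*Z) (I(Z) = (Z + (Z + Z²))*(5 + Z) = (Z² + 2*Z)*(5 + Z) = (5 + Z)*(Z² + 2*Z))
(G(d, m) + 231)*I(-5) = ((10 + 13) + 231)*(-5*(10 + (-5)² + 7*(-5))) = (23 + 231)*(-5*(10 + 25 - 35)) = 254*(-5*0) = 254*0 = 0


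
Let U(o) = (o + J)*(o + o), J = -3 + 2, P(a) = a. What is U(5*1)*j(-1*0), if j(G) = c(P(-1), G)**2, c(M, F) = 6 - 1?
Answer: 1000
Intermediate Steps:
J = -1
c(M, F) = 5
j(G) = 25 (j(G) = 5**2 = 25)
U(o) = 2*o*(-1 + o) (U(o) = (o - 1)*(o + o) = (-1 + o)*(2*o) = 2*o*(-1 + o))
U(5*1)*j(-1*0) = (2*(5*1)*(-1 + 5*1))*25 = (2*5*(-1 + 5))*25 = (2*5*4)*25 = 40*25 = 1000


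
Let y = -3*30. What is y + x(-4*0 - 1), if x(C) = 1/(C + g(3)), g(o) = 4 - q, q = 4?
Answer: -91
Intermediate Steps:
g(o) = 0 (g(o) = 4 - 1*4 = 4 - 4 = 0)
x(C) = 1/C (x(C) = 1/(C + 0) = 1/C)
y = -90
y + x(-4*0 - 1) = -90 + 1/(-4*0 - 1) = -90 + 1/(0 - 1) = -90 + 1/(-1) = -90 - 1 = -91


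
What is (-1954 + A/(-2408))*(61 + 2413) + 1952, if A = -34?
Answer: -2908989859/602 ≈ -4.8322e+6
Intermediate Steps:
(-1954 + A/(-2408))*(61 + 2413) + 1952 = (-1954 - 34/(-2408))*(61 + 2413) + 1952 = (-1954 - 34*(-1/2408))*2474 + 1952 = (-1954 + 17/1204)*2474 + 1952 = -2352599/1204*2474 + 1952 = -2910164963/602 + 1952 = -2908989859/602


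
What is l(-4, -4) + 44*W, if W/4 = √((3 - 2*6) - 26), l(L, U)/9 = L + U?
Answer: -72 + 176*I*√35 ≈ -72.0 + 1041.2*I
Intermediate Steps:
l(L, U) = 9*L + 9*U (l(L, U) = 9*(L + U) = 9*L + 9*U)
W = 4*I*√35 (W = 4*√((3 - 2*6) - 26) = 4*√((3 - 12) - 26) = 4*√(-9 - 26) = 4*√(-35) = 4*(I*√35) = 4*I*√35 ≈ 23.664*I)
l(-4, -4) + 44*W = (9*(-4) + 9*(-4)) + 44*(4*I*√35) = (-36 - 36) + 176*I*√35 = -72 + 176*I*√35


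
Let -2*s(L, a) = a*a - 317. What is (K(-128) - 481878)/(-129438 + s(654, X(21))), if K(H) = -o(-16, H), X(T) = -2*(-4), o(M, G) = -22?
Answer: 963712/258623 ≈ 3.7263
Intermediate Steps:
X(T) = 8
s(L, a) = 317/2 - a²/2 (s(L, a) = -(a*a - 317)/2 = -(a² - 317)/2 = -(-317 + a²)/2 = 317/2 - a²/2)
K(H) = 22 (K(H) = -1*(-22) = 22)
(K(-128) - 481878)/(-129438 + s(654, X(21))) = (22 - 481878)/(-129438 + (317/2 - ½*8²)) = -481856/(-129438 + (317/2 - ½*64)) = -481856/(-129438 + (317/2 - 32)) = -481856/(-129438 + 253/2) = -481856/(-258623/2) = -481856*(-2/258623) = 963712/258623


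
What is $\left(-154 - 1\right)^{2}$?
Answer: $24025$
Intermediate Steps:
$\left(-154 - 1\right)^{2} = \left(-155\right)^{2} = 24025$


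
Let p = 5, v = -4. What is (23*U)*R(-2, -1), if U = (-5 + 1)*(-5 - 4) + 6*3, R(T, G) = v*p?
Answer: -24840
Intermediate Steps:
R(T, G) = -20 (R(T, G) = -4*5 = -20)
U = 54 (U = -4*(-9) + 18 = 36 + 18 = 54)
(23*U)*R(-2, -1) = (23*54)*(-20) = 1242*(-20) = -24840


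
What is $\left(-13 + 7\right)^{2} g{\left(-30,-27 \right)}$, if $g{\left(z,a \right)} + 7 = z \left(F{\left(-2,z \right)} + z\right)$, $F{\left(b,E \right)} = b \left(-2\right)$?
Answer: $27828$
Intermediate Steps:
$F{\left(b,E \right)} = - 2 b$
$g{\left(z,a \right)} = -7 + z \left(4 + z\right)$ ($g{\left(z,a \right)} = -7 + z \left(\left(-2\right) \left(-2\right) + z\right) = -7 + z \left(4 + z\right)$)
$\left(-13 + 7\right)^{2} g{\left(-30,-27 \right)} = \left(-13 + 7\right)^{2} \left(-7 + \left(-30\right)^{2} + 4 \left(-30\right)\right) = \left(-6\right)^{2} \left(-7 + 900 - 120\right) = 36 \cdot 773 = 27828$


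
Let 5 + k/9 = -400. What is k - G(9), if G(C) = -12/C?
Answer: -10931/3 ≈ -3643.7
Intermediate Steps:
k = -3645 (k = -45 + 9*(-400) = -45 - 3600 = -3645)
k - G(9) = -3645 - (-12)/9 = -3645 - 1*(-4/3) = -3645 + 4/3 = -10931/3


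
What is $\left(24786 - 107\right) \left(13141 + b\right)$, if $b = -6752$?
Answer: $157674131$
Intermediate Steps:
$\left(24786 - 107\right) \left(13141 + b\right) = \left(24786 - 107\right) \left(13141 - 6752\right) = 24679 \cdot 6389 = 157674131$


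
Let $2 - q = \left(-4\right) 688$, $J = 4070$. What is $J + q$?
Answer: $6824$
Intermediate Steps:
$q = 2754$ ($q = 2 - \left(-4\right) 688 = 2 - -2752 = 2 + 2752 = 2754$)
$J + q = 4070 + 2754 = 6824$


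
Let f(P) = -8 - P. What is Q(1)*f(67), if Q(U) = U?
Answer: -75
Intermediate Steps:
Q(1)*f(67) = 1*(-8 - 1*67) = 1*(-8 - 67) = 1*(-75) = -75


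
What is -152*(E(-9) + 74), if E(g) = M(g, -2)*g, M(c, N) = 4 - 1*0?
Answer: -5776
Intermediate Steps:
M(c, N) = 4 (M(c, N) = 4 + 0 = 4)
E(g) = 4*g
-152*(E(-9) + 74) = -152*(4*(-9) + 74) = -152*(-36 + 74) = -152*38 = -5776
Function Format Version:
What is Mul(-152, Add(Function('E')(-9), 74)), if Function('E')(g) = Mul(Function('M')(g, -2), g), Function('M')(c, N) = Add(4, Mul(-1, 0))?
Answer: -5776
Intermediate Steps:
Function('M')(c, N) = 4 (Function('M')(c, N) = Add(4, 0) = 4)
Function('E')(g) = Mul(4, g)
Mul(-152, Add(Function('E')(-9), 74)) = Mul(-152, Add(Mul(4, -9), 74)) = Mul(-152, Add(-36, 74)) = Mul(-152, 38) = -5776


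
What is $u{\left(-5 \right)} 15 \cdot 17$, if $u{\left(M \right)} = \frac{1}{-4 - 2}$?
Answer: $- \frac{85}{2} \approx -42.5$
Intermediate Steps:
$u{\left(M \right)} = - \frac{1}{6}$ ($u{\left(M \right)} = \frac{1}{-6} = - \frac{1}{6}$)
$u{\left(-5 \right)} 15 \cdot 17 = \left(- \frac{1}{6}\right) 15 \cdot 17 = \left(- \frac{5}{2}\right) 17 = - \frac{85}{2}$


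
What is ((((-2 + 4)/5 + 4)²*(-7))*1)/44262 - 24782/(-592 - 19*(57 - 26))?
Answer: 13709260436/653417775 ≈ 20.981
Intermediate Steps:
((((-2 + 4)/5 + 4)²*(-7))*1)/44262 - 24782/(-592 - 19*(57 - 26)) = (((2*(⅕) + 4)²*(-7))*1)*(1/44262) - 24782/(-592 - 19*31) = (((⅖ + 4)²*(-7))*1)*(1/44262) - 24782/(-592 - 1*589) = (((22/5)²*(-7))*1)*(1/44262) - 24782/(-592 - 589) = (((484/25)*(-7))*1)*(1/44262) - 24782/(-1181) = -3388/25*1*(1/44262) - 24782*(-1/1181) = -3388/25*1/44262 + 24782/1181 = -1694/553275 + 24782/1181 = 13709260436/653417775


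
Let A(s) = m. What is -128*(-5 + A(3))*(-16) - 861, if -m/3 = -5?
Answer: 19619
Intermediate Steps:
m = 15 (m = -3*(-5) = 15)
A(s) = 15
-128*(-5 + A(3))*(-16) - 861 = -128*(-5 + 15)*(-16) - 861 = -1280*(-16) - 861 = -128*(-160) - 861 = 20480 - 861 = 19619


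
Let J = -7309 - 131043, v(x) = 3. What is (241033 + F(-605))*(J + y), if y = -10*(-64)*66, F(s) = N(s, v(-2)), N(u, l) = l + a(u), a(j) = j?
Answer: -23108304272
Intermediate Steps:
N(u, l) = l + u
F(s) = 3 + s
y = 42240 (y = 640*66 = 42240)
J = -138352
(241033 + F(-605))*(J + y) = (241033 + (3 - 605))*(-138352 + 42240) = (241033 - 602)*(-96112) = 240431*(-96112) = -23108304272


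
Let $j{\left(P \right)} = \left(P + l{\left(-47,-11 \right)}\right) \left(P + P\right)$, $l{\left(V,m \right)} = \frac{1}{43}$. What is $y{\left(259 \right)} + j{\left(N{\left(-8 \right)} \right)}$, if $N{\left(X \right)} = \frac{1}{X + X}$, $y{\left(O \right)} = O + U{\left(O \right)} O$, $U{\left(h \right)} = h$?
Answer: $\frac{370639387}{5504} \approx 67340.0$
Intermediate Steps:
$l{\left(V,m \right)} = \frac{1}{43}$
$y{\left(O \right)} = O + O^{2}$ ($y{\left(O \right)} = O + O O = O + O^{2}$)
$N{\left(X \right)} = \frac{1}{2 X}$
$j{\left(P \right)} = 2 P \left(\frac{1}{43} + P\right)$ ($j{\left(P \right)} = \left(P + \frac{1}{43}\right) \left(P + P\right) = \left(\frac{1}{43} + P\right) 2 P = 2 P \left(\frac{1}{43} + P\right)$)
$y{\left(259 \right)} + j{\left(N{\left(-8 \right)} \right)} = 259 \left(1 + 259\right) + \frac{2 \frac{1}{2 \left(-8\right)} \left(1 + 43 \frac{1}{2 \left(-8\right)}\right)}{43} = 259 \cdot 260 + \frac{2 \cdot \frac{1}{2} \left(- \frac{1}{8}\right) \left(1 + 43 \cdot \frac{1}{2} \left(- \frac{1}{8}\right)\right)}{43} = 67340 + \frac{2}{43} \left(- \frac{1}{16}\right) \left(1 + 43 \left(- \frac{1}{16}\right)\right) = 67340 + \frac{2}{43} \left(- \frac{1}{16}\right) \left(1 - \frac{43}{16}\right) = 67340 + \frac{2}{43} \left(- \frac{1}{16}\right) \left(- \frac{27}{16}\right) = 67340 + \frac{27}{5504} = \frac{370639387}{5504}$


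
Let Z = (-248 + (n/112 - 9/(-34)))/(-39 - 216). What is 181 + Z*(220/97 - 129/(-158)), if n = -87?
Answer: 1369203416711/7441079520 ≈ 184.01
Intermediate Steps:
Z = 473167/485520 (Z = (-248 + (-87/112 - 9/(-34)))/(-39 - 216) = (-248 + (-87*1/112 - 9*(-1/34)))/(-255) = (-248 + (-87/112 + 9/34))*(-1/255) = (-248 - 975/1904)*(-1/255) = -473167/1904*(-1/255) = 473167/485520 ≈ 0.97456)
181 + Z*(220/97 - 129/(-158)) = 181 + 473167*(220/97 - 129/(-158))/485520 = 181 + 473167*(220*(1/97) - 129*(-1/158))/485520 = 181 + 473167*(220/97 + 129/158)/485520 = 181 + (473167/485520)*(47273/15326) = 181 + 22368023591/7441079520 = 1369203416711/7441079520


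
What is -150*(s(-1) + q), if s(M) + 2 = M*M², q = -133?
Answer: 20400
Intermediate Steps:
s(M) = -2 + M³ (s(M) = -2 + M*M² = -2 + M³)
-150*(s(-1) + q) = -150*((-2 + (-1)³) - 133) = -150*((-2 - 1) - 133) = -150*(-3 - 133) = -150*(-136) = 20400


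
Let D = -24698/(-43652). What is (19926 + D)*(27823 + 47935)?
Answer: 16474229565775/10913 ≈ 1.5096e+9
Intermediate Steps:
D = 12349/21826 (D = -24698*(-1/43652) = 12349/21826 ≈ 0.56579)
(19926 + D)*(27823 + 47935) = (19926 + 12349/21826)*(27823 + 47935) = (434917225/21826)*75758 = 16474229565775/10913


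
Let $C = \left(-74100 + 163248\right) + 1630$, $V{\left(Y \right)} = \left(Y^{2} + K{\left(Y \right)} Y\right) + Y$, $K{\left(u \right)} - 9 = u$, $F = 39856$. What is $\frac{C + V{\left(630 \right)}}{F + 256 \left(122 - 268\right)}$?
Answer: $\frac{14369}{40} \approx 359.23$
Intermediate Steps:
$K{\left(u \right)} = 9 + u$
$V{\left(Y \right)} = Y + Y^{2} + Y \left(9 + Y\right)$ ($V{\left(Y \right)} = \left(Y^{2} + \left(9 + Y\right) Y\right) + Y = \left(Y^{2} + Y \left(9 + Y\right)\right) + Y = Y + Y^{2} + Y \left(9 + Y\right)$)
$C = 90778$ ($C = 89148 + 1630 = 90778$)
$\frac{C + V{\left(630 \right)}}{F + 256 \left(122 - 268\right)} = \frac{90778 + 2 \cdot 630 \left(5 + 630\right)}{39856 + 256 \left(122 - 268\right)} = \frac{90778 + 2 \cdot 630 \cdot 635}{39856 + 256 \left(-146\right)} = \frac{90778 + 800100}{39856 - 37376} = \frac{890878}{2480} = 890878 \cdot \frac{1}{2480} = \frac{14369}{40}$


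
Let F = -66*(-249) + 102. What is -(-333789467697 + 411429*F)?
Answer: 326986077753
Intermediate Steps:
F = 16536 (F = 16434 + 102 = 16536)
-(-333789467697 + 411429*F) = -411429/(1/(-811293 + 16536)) = -411429/(1/(-794757)) = -411429/(-1/794757) = -411429*(-794757) = 326986077753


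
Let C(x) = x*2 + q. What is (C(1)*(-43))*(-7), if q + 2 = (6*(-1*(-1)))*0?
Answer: 0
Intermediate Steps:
q = -2 (q = -2 + (6*(-1*(-1)))*0 = -2 + (6*1)*0 = -2 + 6*0 = -2 + 0 = -2)
C(x) = -2 + 2*x (C(x) = x*2 - 2 = 2*x - 2 = -2 + 2*x)
(C(1)*(-43))*(-7) = ((-2 + 2*1)*(-43))*(-7) = ((-2 + 2)*(-43))*(-7) = (0*(-43))*(-7) = 0*(-7) = 0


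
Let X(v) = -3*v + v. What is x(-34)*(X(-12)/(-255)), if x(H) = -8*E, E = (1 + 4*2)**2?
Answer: 5184/85 ≈ 60.988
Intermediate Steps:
E = 81 (E = (1 + 8)**2 = 9**2 = 81)
X(v) = -2*v
x(H) = -648 (x(H) = -8*81 = -648)
x(-34)*(X(-12)/(-255)) = -648*(-2*(-12))/(-255) = -15552*(-1)/255 = -648*(-8/85) = 5184/85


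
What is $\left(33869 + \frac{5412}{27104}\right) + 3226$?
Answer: $\frac{22850643}{616} \approx 37095.0$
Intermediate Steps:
$\left(33869 + \frac{5412}{27104}\right) + 3226 = \left(33869 + 5412 \cdot \frac{1}{27104}\right) + 3226 = \left(33869 + \frac{123}{616}\right) + 3226 = \frac{20863427}{616} + 3226 = \frac{22850643}{616}$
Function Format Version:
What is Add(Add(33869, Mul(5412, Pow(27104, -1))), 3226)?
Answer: Rational(22850643, 616) ≈ 37095.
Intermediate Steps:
Add(Add(33869, Mul(5412, Pow(27104, -1))), 3226) = Add(Add(33869, Mul(5412, Rational(1, 27104))), 3226) = Add(Add(33869, Rational(123, 616)), 3226) = Add(Rational(20863427, 616), 3226) = Rational(22850643, 616)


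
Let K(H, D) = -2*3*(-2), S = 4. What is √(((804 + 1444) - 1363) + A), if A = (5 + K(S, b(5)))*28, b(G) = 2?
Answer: √1361 ≈ 36.892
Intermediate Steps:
K(H, D) = 12 (K(H, D) = -6*(-2) = 12)
A = 476 (A = (5 + 12)*28 = 17*28 = 476)
√(((804 + 1444) - 1363) + A) = √(((804 + 1444) - 1363) + 476) = √((2248 - 1363) + 476) = √(885 + 476) = √1361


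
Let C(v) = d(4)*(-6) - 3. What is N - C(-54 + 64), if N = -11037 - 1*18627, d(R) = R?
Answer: -29637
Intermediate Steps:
C(v) = -27 (C(v) = 4*(-6) - 3 = -24 - 3 = -27)
N = -29664 (N = -11037 - 18627 = -29664)
N - C(-54 + 64) = -29664 - 1*(-27) = -29664 + 27 = -29637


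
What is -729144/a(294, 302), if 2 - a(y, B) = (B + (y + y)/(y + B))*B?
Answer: 27160614/3408373 ≈ 7.9688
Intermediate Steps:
a(y, B) = 2 - B*(B + 2*y/(B + y)) (a(y, B) = 2 - (B + (y + y)/(y + B))*B = 2 - (B + (2*y)/(B + y))*B = 2 - (B + 2*y/(B + y))*B = 2 - B*(B + 2*y/(B + y)))
-729144/a(294, 302) = -729144*(302 + 294)/(-1*302**3 + 2*302 + 2*294 - 1*294*302**2 - 2*302*294) = -729144*596/(-1*27543608 + 604 + 588 - 1*294*91204 - 177576) = -729144*596/(-27543608 + 604 + 588 - 26813976 - 177576) = -729144/((1/596)*(-54533968)) = -729144/(-13633492/149) = -729144*(-149/13633492) = 27160614/3408373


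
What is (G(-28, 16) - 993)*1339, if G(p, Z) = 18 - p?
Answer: -1268033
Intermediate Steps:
(G(-28, 16) - 993)*1339 = ((18 - 1*(-28)) - 993)*1339 = ((18 + 28) - 993)*1339 = (46 - 993)*1339 = -947*1339 = -1268033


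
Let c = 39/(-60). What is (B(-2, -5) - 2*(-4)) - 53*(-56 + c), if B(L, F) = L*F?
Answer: 60409/20 ≈ 3020.4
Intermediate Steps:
B(L, F) = F*L
c = -13/20 (c = 39*(-1/60) = -13/20 ≈ -0.65000)
(B(-2, -5) - 2*(-4)) - 53*(-56 + c) = (-5*(-2) - 2*(-4)) - 53*(-56 - 13/20) = (10 + 8) - 53*(-1133/20) = 18 + 60049/20 = 60409/20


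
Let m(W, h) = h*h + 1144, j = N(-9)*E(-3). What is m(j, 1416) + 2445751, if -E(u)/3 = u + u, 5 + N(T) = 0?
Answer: 4451951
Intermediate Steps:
N(T) = -5 (N(T) = -5 + 0 = -5)
E(u) = -6*u (E(u) = -3*(u + u) = -6*u)
j = -90 (j = -(-30)*(-3) = -5*18 = -90)
m(W, h) = 1144 + h² (m(W, h) = h² + 1144 = 1144 + h²)
m(j, 1416) + 2445751 = (1144 + 1416²) + 2445751 = (1144 + 2005056) + 2445751 = 2006200 + 2445751 = 4451951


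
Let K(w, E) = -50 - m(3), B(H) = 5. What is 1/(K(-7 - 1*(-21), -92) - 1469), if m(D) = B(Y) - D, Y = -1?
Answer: -1/1521 ≈ -0.00065746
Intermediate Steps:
m(D) = 5 - D
K(w, E) = -52 (K(w, E) = -50 - (5 - 1*3) = -50 - (5 - 3) = -50 - 1*2 = -50 - 2 = -52)
1/(K(-7 - 1*(-21), -92) - 1469) = 1/(-52 - 1469) = 1/(-1521) = -1/1521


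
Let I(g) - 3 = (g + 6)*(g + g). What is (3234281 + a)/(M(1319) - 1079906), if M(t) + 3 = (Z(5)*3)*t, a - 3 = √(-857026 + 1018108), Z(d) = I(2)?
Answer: -1617142/470707 - 3*√17898/941414 ≈ -3.4360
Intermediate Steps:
I(g) = 3 + 2*g*(6 + g) (I(g) = 3 + (g + 6)*(g + g) = 3 + (6 + g)*(2*g) = 3 + 2*g*(6 + g))
Z(d) = 35 (Z(d) = 3 + 2*2² + 12*2 = 3 + 2*4 + 24 = 3 + 8 + 24 = 35)
a = 3 + 3*√17898 (a = 3 + √(-857026 + 1018108) = 3 + √161082 = 3 + 3*√17898 ≈ 404.35)
M(t) = -3 + 105*t (M(t) = -3 + (35*3)*t = -3 + 105*t)
(3234281 + a)/(M(1319) - 1079906) = (3234281 + (3 + 3*√17898))/((-3 + 105*1319) - 1079906) = (3234284 + 3*√17898)/((-3 + 138495) - 1079906) = (3234284 + 3*√17898)/(138492 - 1079906) = (3234284 + 3*√17898)/(-941414) = (3234284 + 3*√17898)*(-1/941414) = -1617142/470707 - 3*√17898/941414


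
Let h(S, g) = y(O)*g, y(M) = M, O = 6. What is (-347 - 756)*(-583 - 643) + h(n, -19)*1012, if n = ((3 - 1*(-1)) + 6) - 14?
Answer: 1236910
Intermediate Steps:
n = -4 (n = ((3 + 1) + 6) - 14 = (4 + 6) - 14 = 10 - 14 = -4)
h(S, g) = 6*g
(-347 - 756)*(-583 - 643) + h(n, -19)*1012 = (-347 - 756)*(-583 - 643) + (6*(-19))*1012 = -1103*(-1226) - 114*1012 = 1352278 - 115368 = 1236910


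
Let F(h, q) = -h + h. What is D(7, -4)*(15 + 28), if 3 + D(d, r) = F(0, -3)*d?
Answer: -129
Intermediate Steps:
F(h, q) = 0
D(d, r) = -3 (D(d, r) = -3 + 0*d = -3 + 0 = -3)
D(7, -4)*(15 + 28) = -3*(15 + 28) = -3*43 = -129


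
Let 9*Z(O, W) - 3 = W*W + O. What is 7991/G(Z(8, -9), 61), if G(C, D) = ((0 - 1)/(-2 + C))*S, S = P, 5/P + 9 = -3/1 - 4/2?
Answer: 8278676/45 ≈ 1.8397e+5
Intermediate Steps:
P = -5/14 (P = 5/(-9 + (-3/1 - 4/2)) = 5/(-9 + (-3*1 - 4*1/2)) = 5/(-9 + (-3 - 2)) = 5/(-9 - 5) = 5/(-14) = 5*(-1/14) = -5/14 ≈ -0.35714)
S = -5/14 ≈ -0.35714
Z(O, W) = 1/3 + O/9 + W**2/9 (Z(O, W) = 1/3 + (W*W + O)/9 = 1/3 + (W**2 + O)/9 = 1/3 + (O + W**2)/9 = 1/3 + (O/9 + W**2/9) = 1/3 + O/9 + W**2/9)
G(C, D) = 5/(14*(-2 + C)) (G(C, D) = ((0 - 1)/(-2 + C))*(-5/14) = -1/(-2 + C)*(-5/14) = 5/(14*(-2 + C)))
7991/G(Z(8, -9), 61) = 7991/((5/(14*(-2 + (1/3 + (1/9)*8 + (1/9)*(-9)**2))))) = 7991/((5/(14*(-2 + (1/3 + 8/9 + (1/9)*81))))) = 7991/((5/(14*(-2 + (1/3 + 8/9 + 9))))) = 7991/((5/(14*(-2 + 92/9)))) = 7991/((5/(14*(74/9)))) = 7991/(((5/14)*(9/74))) = 7991/(45/1036) = 7991*(1036/45) = 8278676/45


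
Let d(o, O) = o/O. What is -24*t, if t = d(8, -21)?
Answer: 64/7 ≈ 9.1429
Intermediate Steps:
t = -8/21 (t = 8/(-21) = 8*(-1/21) = -8/21 ≈ -0.38095)
-24*t = -24*(-8/21) = 64/7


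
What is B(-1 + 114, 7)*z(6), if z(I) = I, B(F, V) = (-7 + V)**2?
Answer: 0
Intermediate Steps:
B(-1 + 114, 7)*z(6) = (-7 + 7)**2*6 = 0**2*6 = 0*6 = 0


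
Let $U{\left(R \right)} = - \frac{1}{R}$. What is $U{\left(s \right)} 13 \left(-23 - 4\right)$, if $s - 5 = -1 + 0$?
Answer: $\frac{351}{4} \approx 87.75$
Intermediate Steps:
$s = 4$ ($s = 5 + \left(-1 + 0\right) = 5 - 1 = 4$)
$U{\left(s \right)} 13 \left(-23 - 4\right) = - \frac{1}{4} \cdot 13 \left(-23 - 4\right) = \left(-1\right) \frac{1}{4} \cdot 13 \left(-27\right) = \left(- \frac{1}{4}\right) 13 \left(-27\right) = \left(- \frac{13}{4}\right) \left(-27\right) = \frac{351}{4}$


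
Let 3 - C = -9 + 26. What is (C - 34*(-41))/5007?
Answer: 460/1669 ≈ 0.27561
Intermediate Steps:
C = -14 (C = 3 - (-9 + 26) = 3 - 1*17 = 3 - 17 = -14)
(C - 34*(-41))/5007 = (-14 - 34*(-41))/5007 = (-14 + 1394)*(1/5007) = 1380*(1/5007) = 460/1669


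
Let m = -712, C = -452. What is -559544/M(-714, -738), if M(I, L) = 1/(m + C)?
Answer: 651309216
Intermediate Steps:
M(I, L) = -1/1164 (M(I, L) = 1/(-712 - 452) = 1/(-1164) = -1/1164)
-559544/M(-714, -738) = -559544/(-1/1164) = -559544*(-1164) = 651309216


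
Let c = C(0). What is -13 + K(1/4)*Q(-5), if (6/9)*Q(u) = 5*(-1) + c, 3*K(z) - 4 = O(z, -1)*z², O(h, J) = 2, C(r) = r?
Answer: -373/16 ≈ -23.313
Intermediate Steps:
c = 0
K(z) = 4/3 + 2*z²/3 (K(z) = 4/3 + (2*z²)/3 = 4/3 + 2*z²/3)
Q(u) = -15/2 (Q(u) = 3*(5*(-1) + 0)/2 = 3*(-5 + 0)/2 = (3/2)*(-5) = -15/2)
-13 + K(1/4)*Q(-5) = -13 + (4/3 + 2*(1/4)²/3)*(-15/2) = -13 + (4/3 + 2*(¼)²/3)*(-15/2) = -13 + (4/3 + (⅔)*(1/16))*(-15/2) = -13 + (4/3 + 1/24)*(-15/2) = -13 + (11/8)*(-15/2) = -13 - 165/16 = -373/16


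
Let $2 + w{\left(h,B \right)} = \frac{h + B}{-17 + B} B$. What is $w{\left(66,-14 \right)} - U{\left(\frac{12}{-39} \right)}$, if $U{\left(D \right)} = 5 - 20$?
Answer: $\frac{1131}{31} \approx 36.484$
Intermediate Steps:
$w{\left(h,B \right)} = -2 + \frac{B \left(B + h\right)}{-17 + B}$ ($w{\left(h,B \right)} = -2 + \frac{h + B}{-17 + B} B = -2 + \frac{B + h}{-17 + B} B = -2 + \frac{B \left(B + h\right)}{-17 + B}$)
$U{\left(D \right)} = -15$ ($U{\left(D \right)} = 5 - 20 = -15$)
$w{\left(66,-14 \right)} - U{\left(\frac{12}{-39} \right)} = \frac{34 + \left(-14\right)^{2} - -28 - 924}{-17 - 14} - -15 = \frac{34 + 196 + 28 - 924}{-31} + 15 = \left(- \frac{1}{31}\right) \left(-666\right) + 15 = \frac{666}{31} + 15 = \frac{1131}{31}$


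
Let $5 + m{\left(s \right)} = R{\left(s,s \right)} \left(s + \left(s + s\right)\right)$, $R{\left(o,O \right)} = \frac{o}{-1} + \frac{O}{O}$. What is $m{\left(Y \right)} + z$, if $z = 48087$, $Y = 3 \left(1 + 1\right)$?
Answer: $47992$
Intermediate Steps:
$Y = 6$ ($Y = 3 \cdot 2 = 6$)
$R{\left(o,O \right)} = 1 - o$ ($R{\left(o,O \right)} = o \left(-1\right) + 1 = - o + 1 = 1 - o$)
$m{\left(s \right)} = -5 + 3 s \left(1 - s\right)$ ($m{\left(s \right)} = -5 + \left(1 - s\right) \left(s + \left(s + s\right)\right) = -5 + \left(1 - s\right) \left(s + 2 s\right) = -5 + \left(1 - s\right) 3 s = -5 + 3 s \left(1 - s\right)$)
$m{\left(Y \right)} + z = \left(-5 - 18 \left(-1 + 6\right)\right) + 48087 = \left(-5 - 18 \cdot 5\right) + 48087 = \left(-5 - 90\right) + 48087 = -95 + 48087 = 47992$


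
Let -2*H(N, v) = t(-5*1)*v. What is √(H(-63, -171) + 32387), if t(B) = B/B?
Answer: √129890/2 ≈ 180.20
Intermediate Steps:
t(B) = 1
H(N, v) = -v/2
√(H(-63, -171) + 32387) = √(-½*(-171) + 32387) = √(171/2 + 32387) = √(64945/2) = √129890/2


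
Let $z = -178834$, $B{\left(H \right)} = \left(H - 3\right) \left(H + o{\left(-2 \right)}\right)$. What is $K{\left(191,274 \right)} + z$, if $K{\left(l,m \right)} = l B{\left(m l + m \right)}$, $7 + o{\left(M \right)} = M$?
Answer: $528491166611$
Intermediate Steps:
$o{\left(M \right)} = -7 + M$
$B{\left(H \right)} = \left(-9 + H\right) \left(-3 + H\right)$ ($B{\left(H \right)} = \left(H - 3\right) \left(H - 9\right) = \left(-3 + H\right) \left(H - 9\right) = \left(-3 + H\right) \left(-9 + H\right) = \left(-9 + H\right) \left(-3 + H\right)$)
$K{\left(l,m \right)} = l \left(27 + \left(m + l m\right)^{2} - 12 m - 12 l m\right)$ ($K{\left(l,m \right)} = l \left(27 + \left(m l + m\right)^{2} - 12 \left(m l + m\right)\right) = l \left(27 + \left(l m + m\right)^{2} - 12 \left(l m + m\right)\right) = l \left(27 + \left(m + l m\right)^{2} - 12 \left(m + l m\right)\right) = l \left(27 + \left(m + l m\right)^{2} - \left(12 m + 12 l m\right)\right) = l \left(27 + \left(m + l m\right)^{2} - 12 m - 12 l m\right)$)
$K{\left(191,274 \right)} + z = 191 \left(27 + 274^{2} \left(1 + 191\right)^{2} - 3288 \left(1 + 191\right)\right) - 178834 = 191 \left(27 + 75076 \cdot 192^{2} - 3288 \cdot 192\right) - 178834 = 191 \left(27 + 75076 \cdot 36864 - 631296\right) - 178834 = 191 \left(27 + 2767601664 - 631296\right) - 178834 = 191 \cdot 2766970395 - 178834 = 528491345445 - 178834 = 528491166611$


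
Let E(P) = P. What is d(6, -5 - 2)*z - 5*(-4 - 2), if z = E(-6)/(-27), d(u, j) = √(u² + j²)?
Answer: 30 + 2*√85/9 ≈ 32.049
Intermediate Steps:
d(u, j) = √(j² + u²)
z = 2/9 (z = -6/(-27) = -6*(-1/27) = 2/9 ≈ 0.22222)
d(6, -5 - 2)*z - 5*(-4 - 2) = √((-5 - 2)² + 6²)*(2/9) - 5*(-4 - 2) = √((-7)² + 36)*(2/9) - 5*(-6) = √(49 + 36)*(2/9) + 30 = √85*(2/9) + 30 = 2*√85/9 + 30 = 30 + 2*√85/9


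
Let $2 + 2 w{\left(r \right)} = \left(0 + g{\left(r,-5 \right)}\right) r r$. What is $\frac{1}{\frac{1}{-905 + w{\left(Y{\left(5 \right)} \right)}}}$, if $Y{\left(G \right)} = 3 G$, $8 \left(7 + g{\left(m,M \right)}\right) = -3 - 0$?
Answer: $- \frac{27771}{16} \approx -1735.7$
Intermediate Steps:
$g{\left(m,M \right)} = - \frac{59}{8}$ ($g{\left(m,M \right)} = -7 + \frac{-3 - 0}{8} = -7 + \frac{-3 + 0}{8} = -7 + \frac{1}{8} \left(-3\right) = -7 - \frac{3}{8} = - \frac{59}{8}$)
$w{\left(r \right)} = -1 - \frac{59 r^{2}}{16}$ ($w{\left(r \right)} = -1 + \frac{\left(0 - \frac{59}{8}\right) r r}{2} = -1 + \frac{- \frac{59 r}{8} r}{2} = -1 + \frac{\left(- \frac{59}{8}\right) r^{2}}{2} = -1 - \frac{59 r^{2}}{16}$)
$\frac{1}{\frac{1}{-905 + w{\left(Y{\left(5 \right)} \right)}}} = \frac{1}{\frac{1}{-905 - \left(1 + \frac{59 \left(3 \cdot 5\right)^{2}}{16}\right)}} = \frac{1}{\frac{1}{-905 - \left(1 + \frac{59 \cdot 15^{2}}{16}\right)}} = \frac{1}{\frac{1}{-905 - \frac{13291}{16}}} = \frac{1}{\frac{1}{- \frac{27771}{16}}} = \frac{1}{- \frac{16}{27771}} = - \frac{27771}{16}$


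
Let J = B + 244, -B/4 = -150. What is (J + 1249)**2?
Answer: 4380649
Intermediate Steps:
B = 600 (B = -4*(-150) = 600)
J = 844 (J = 600 + 244 = 844)
(J + 1249)**2 = (844 + 1249)**2 = 2093**2 = 4380649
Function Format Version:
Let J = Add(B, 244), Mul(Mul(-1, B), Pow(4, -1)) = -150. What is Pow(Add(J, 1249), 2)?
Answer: 4380649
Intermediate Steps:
B = 600 (B = Mul(-4, -150) = 600)
J = 844 (J = Add(600, 244) = 844)
Pow(Add(J, 1249), 2) = Pow(Add(844, 1249), 2) = Pow(2093, 2) = 4380649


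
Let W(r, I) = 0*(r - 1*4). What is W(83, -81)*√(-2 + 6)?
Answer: 0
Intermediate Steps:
W(r, I) = 0 (W(r, I) = 0*(r - 4) = 0*(-4 + r) = 0)
W(83, -81)*√(-2 + 6) = 0*√(-2 + 6) = 0*√4 = 0*2 = 0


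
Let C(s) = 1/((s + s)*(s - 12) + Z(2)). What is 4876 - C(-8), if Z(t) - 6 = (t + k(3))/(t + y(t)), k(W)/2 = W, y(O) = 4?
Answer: 4788229/982 ≈ 4876.0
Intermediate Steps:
k(W) = 2*W
Z(t) = 6 + (6 + t)/(4 + t) (Z(t) = 6 + (t + 2*3)/(t + 4) = 6 + (t + 6)/(4 + t) = 6 + (6 + t)/(4 + t))
C(s) = 1/(22/3 + 2*s*(-12 + s)) (C(s) = 1/((s + s)*(s - 12) + (30 + 7*2)/(4 + 2)) = 1/((2*s)*(-12 + s) + (30 + 14)/6) = 1/(2*s*(-12 + s) + (⅙)*44) = 1/(2*s*(-12 + s) + 22/3) = 1/(22/3 + 2*s*(-12 + s)))
4876 - C(-8) = 4876 - 3/(2*(11 - 36*(-8) + 3*(-8)²)) = 4876 - 3/(2*(11 + 288 + 3*64)) = 4876 - 3/(2*(11 + 288 + 192)) = 4876 - 3/(2*491) = 4876 - 1*3/982 = 4876 - 3/982 = 4788229/982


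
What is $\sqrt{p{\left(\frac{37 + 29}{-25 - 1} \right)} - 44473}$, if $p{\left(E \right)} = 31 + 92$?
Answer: $5 i \sqrt{1774} \approx 210.59 i$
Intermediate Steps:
$p{\left(E \right)} = 123$
$\sqrt{p{\left(\frac{37 + 29}{-25 - 1} \right)} - 44473} = \sqrt{123 - 44473} = \sqrt{-44350} = 5 i \sqrt{1774}$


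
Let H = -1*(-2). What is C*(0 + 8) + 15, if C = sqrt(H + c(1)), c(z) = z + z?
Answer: 31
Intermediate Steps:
H = 2
c(z) = 2*z
C = 2 (C = sqrt(2 + 2*1) = sqrt(2 + 2) = sqrt(4) = 2)
C*(0 + 8) + 15 = 2*(0 + 8) + 15 = 2*8 + 15 = 16 + 15 = 31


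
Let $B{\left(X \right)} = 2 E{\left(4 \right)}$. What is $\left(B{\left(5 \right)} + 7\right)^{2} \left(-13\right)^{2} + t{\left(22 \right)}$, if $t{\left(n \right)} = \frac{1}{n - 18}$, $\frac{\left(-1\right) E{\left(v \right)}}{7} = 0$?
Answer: $\frac{33125}{4} \approx 8281.3$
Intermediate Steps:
$E{\left(v \right)} = 0$ ($E{\left(v \right)} = \left(-7\right) 0 = 0$)
$t{\left(n \right)} = \frac{1}{-18 + n}$
$B{\left(X \right)} = 0$ ($B{\left(X \right)} = 2 \cdot 0 = 0$)
$\left(B{\left(5 \right)} + 7\right)^{2} \left(-13\right)^{2} + t{\left(22 \right)} = \left(0 + 7\right)^{2} \left(-13\right)^{2} + \frac{1}{-18 + 22} = 7^{2} \cdot 169 + \frac{1}{4} = 49 \cdot 169 + \frac{1}{4} = 8281 + \frac{1}{4} = \frac{33125}{4}$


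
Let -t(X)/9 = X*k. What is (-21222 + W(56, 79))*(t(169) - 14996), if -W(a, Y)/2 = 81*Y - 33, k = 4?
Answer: 715750320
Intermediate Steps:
W(a, Y) = 66 - 162*Y (W(a, Y) = -2*(81*Y - 33) = -2*(-33 + 81*Y) = 66 - 162*Y)
t(X) = -36*X (t(X) = -9*X*4 = -36*X)
(-21222 + W(56, 79))*(t(169) - 14996) = (-21222 + (66 - 162*79))*(-36*169 - 14996) = (-21222 + (66 - 12798))*(-6084 - 14996) = (-21222 - 12732)*(-21080) = -33954*(-21080) = 715750320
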